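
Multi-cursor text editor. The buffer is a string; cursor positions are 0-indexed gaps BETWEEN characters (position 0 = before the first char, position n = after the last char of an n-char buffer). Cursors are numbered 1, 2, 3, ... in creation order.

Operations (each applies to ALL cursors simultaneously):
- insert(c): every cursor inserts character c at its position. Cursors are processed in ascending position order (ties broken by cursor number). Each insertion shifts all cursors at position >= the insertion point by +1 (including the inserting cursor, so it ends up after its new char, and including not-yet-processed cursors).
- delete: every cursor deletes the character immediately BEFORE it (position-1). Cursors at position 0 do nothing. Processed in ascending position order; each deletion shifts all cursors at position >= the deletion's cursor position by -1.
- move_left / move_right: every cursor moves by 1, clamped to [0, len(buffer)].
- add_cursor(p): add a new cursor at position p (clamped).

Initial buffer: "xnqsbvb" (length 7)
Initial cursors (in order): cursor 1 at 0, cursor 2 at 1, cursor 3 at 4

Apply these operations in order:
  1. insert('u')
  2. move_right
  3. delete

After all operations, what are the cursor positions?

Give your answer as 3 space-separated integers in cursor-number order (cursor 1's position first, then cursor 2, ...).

After op 1 (insert('u')): buffer="uxunqsubvb" (len 10), cursors c1@1 c2@3 c3@7, authorship 1.2...3...
After op 2 (move_right): buffer="uxunqsubvb" (len 10), cursors c1@2 c2@4 c3@8, authorship 1.2...3...
After op 3 (delete): buffer="uuqsuvb" (len 7), cursors c1@1 c2@2 c3@5, authorship 12..3..

Answer: 1 2 5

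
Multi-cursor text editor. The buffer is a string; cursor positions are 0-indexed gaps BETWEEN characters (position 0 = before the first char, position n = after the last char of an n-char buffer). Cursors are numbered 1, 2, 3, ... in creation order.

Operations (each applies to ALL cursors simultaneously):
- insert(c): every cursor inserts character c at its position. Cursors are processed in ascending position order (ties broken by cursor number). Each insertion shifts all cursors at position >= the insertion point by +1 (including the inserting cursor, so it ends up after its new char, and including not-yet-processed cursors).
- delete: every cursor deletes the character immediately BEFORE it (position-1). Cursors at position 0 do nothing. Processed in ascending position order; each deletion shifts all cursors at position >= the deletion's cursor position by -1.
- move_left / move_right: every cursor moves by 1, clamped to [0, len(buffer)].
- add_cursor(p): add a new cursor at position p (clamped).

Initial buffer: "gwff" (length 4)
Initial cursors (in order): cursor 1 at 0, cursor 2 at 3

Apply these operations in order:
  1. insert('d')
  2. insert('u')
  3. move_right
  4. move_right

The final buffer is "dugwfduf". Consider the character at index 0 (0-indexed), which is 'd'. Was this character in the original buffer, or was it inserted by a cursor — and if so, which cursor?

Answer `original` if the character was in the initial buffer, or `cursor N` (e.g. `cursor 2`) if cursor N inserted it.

After op 1 (insert('d')): buffer="dgwfdf" (len 6), cursors c1@1 c2@5, authorship 1...2.
After op 2 (insert('u')): buffer="dugwfduf" (len 8), cursors c1@2 c2@7, authorship 11...22.
After op 3 (move_right): buffer="dugwfduf" (len 8), cursors c1@3 c2@8, authorship 11...22.
After op 4 (move_right): buffer="dugwfduf" (len 8), cursors c1@4 c2@8, authorship 11...22.
Authorship (.=original, N=cursor N): 1 1 . . . 2 2 .
Index 0: author = 1

Answer: cursor 1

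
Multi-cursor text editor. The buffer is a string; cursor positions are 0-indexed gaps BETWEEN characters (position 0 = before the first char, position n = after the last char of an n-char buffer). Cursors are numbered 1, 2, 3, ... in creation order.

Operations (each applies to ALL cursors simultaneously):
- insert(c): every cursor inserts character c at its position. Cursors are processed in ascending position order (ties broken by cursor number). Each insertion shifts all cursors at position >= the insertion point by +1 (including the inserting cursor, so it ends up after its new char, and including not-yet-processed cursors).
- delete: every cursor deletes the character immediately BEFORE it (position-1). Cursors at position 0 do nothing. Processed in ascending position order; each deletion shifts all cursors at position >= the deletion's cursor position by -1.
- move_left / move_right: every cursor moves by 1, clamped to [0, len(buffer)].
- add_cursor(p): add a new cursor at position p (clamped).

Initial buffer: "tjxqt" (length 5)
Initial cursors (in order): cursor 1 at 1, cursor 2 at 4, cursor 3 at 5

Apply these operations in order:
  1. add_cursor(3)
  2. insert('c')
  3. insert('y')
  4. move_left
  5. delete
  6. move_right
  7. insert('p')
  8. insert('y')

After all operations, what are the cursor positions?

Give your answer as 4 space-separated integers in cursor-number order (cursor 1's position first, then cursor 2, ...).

After op 1 (add_cursor(3)): buffer="tjxqt" (len 5), cursors c1@1 c4@3 c2@4 c3@5, authorship .....
After op 2 (insert('c')): buffer="tcjxcqctc" (len 9), cursors c1@2 c4@5 c2@7 c3@9, authorship .1..4.2.3
After op 3 (insert('y')): buffer="tcyjxcyqcytcy" (len 13), cursors c1@3 c4@7 c2@10 c3@13, authorship .11..44.22.33
After op 4 (move_left): buffer="tcyjxcyqcytcy" (len 13), cursors c1@2 c4@6 c2@9 c3@12, authorship .11..44.22.33
After op 5 (delete): buffer="tyjxyqyty" (len 9), cursors c1@1 c4@4 c2@6 c3@8, authorship .1..4.2.3
After op 6 (move_right): buffer="tyjxyqyty" (len 9), cursors c1@2 c4@5 c2@7 c3@9, authorship .1..4.2.3
After op 7 (insert('p')): buffer="typjxypqyptyp" (len 13), cursors c1@3 c4@7 c2@10 c3@13, authorship .11..44.22.33
After op 8 (insert('y')): buffer="typyjxypyqypytypy" (len 17), cursors c1@4 c4@9 c2@13 c3@17, authorship .111..444.222.333

Answer: 4 13 17 9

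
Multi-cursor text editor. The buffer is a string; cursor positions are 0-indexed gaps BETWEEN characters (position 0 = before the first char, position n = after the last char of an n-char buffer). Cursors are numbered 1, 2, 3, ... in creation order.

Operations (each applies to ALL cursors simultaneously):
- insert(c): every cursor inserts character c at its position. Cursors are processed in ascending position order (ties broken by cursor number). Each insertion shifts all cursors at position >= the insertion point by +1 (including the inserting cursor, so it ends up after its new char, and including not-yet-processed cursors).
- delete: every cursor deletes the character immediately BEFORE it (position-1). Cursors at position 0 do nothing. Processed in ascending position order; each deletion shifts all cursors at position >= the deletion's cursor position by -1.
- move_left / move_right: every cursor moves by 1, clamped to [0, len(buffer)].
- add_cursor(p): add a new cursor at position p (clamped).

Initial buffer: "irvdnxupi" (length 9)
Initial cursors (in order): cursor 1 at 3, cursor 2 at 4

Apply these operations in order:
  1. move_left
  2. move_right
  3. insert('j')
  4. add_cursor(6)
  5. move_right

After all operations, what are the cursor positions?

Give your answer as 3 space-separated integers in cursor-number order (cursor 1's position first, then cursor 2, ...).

Answer: 5 7 7

Derivation:
After op 1 (move_left): buffer="irvdnxupi" (len 9), cursors c1@2 c2@3, authorship .........
After op 2 (move_right): buffer="irvdnxupi" (len 9), cursors c1@3 c2@4, authorship .........
After op 3 (insert('j')): buffer="irvjdjnxupi" (len 11), cursors c1@4 c2@6, authorship ...1.2.....
After op 4 (add_cursor(6)): buffer="irvjdjnxupi" (len 11), cursors c1@4 c2@6 c3@6, authorship ...1.2.....
After op 5 (move_right): buffer="irvjdjnxupi" (len 11), cursors c1@5 c2@7 c3@7, authorship ...1.2.....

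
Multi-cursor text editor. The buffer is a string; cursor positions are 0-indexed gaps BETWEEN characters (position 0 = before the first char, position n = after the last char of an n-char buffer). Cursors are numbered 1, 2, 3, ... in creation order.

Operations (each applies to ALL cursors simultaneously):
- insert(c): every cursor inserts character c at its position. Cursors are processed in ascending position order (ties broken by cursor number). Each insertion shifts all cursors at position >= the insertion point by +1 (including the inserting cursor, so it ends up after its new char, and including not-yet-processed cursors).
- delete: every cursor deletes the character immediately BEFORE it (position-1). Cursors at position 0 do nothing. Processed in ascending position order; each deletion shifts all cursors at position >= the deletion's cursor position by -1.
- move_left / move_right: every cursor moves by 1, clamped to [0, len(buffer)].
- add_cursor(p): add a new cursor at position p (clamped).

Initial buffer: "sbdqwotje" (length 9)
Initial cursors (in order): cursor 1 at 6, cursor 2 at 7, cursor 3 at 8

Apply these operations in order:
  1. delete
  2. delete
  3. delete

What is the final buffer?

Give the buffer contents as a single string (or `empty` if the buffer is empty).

Answer: e

Derivation:
After op 1 (delete): buffer="sbdqwe" (len 6), cursors c1@5 c2@5 c3@5, authorship ......
After op 2 (delete): buffer="sbe" (len 3), cursors c1@2 c2@2 c3@2, authorship ...
After op 3 (delete): buffer="e" (len 1), cursors c1@0 c2@0 c3@0, authorship .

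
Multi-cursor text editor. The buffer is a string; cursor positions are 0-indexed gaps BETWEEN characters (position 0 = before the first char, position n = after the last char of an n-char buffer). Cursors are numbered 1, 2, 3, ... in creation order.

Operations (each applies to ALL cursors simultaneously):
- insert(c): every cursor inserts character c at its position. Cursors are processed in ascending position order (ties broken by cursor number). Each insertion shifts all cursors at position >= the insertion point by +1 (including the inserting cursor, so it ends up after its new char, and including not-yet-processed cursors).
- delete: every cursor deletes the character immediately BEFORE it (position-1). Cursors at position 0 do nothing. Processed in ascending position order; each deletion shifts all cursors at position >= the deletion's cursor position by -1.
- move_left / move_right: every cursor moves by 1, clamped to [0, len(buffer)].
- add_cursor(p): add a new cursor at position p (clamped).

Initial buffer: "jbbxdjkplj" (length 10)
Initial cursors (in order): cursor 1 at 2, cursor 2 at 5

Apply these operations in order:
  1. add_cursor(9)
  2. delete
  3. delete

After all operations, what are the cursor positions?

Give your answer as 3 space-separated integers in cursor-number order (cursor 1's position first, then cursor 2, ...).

Answer: 0 1 3

Derivation:
After op 1 (add_cursor(9)): buffer="jbbxdjkplj" (len 10), cursors c1@2 c2@5 c3@9, authorship ..........
After op 2 (delete): buffer="jbxjkpj" (len 7), cursors c1@1 c2@3 c3@6, authorship .......
After op 3 (delete): buffer="bjkj" (len 4), cursors c1@0 c2@1 c3@3, authorship ....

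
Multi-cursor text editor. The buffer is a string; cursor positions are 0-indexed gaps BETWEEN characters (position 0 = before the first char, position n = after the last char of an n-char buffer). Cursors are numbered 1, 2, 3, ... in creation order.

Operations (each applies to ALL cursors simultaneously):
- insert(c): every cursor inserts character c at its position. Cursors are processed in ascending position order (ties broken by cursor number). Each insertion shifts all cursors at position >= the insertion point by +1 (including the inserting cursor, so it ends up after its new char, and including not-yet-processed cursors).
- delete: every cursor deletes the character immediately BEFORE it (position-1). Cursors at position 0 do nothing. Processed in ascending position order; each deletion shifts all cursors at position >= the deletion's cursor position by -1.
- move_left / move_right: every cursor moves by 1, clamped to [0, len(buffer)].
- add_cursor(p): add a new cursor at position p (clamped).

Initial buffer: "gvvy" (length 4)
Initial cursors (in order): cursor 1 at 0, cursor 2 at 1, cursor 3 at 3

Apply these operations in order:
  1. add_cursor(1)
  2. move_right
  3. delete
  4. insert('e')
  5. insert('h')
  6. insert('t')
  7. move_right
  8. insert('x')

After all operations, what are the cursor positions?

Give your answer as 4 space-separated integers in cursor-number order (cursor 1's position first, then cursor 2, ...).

After op 1 (add_cursor(1)): buffer="gvvy" (len 4), cursors c1@0 c2@1 c4@1 c3@3, authorship ....
After op 2 (move_right): buffer="gvvy" (len 4), cursors c1@1 c2@2 c4@2 c3@4, authorship ....
After op 3 (delete): buffer="v" (len 1), cursors c1@0 c2@0 c4@0 c3@1, authorship .
After op 4 (insert('e')): buffer="eeeve" (len 5), cursors c1@3 c2@3 c4@3 c3@5, authorship 124.3
After op 5 (insert('h')): buffer="eeehhhveh" (len 9), cursors c1@6 c2@6 c4@6 c3@9, authorship 124124.33
After op 6 (insert('t')): buffer="eeehhhtttveht" (len 13), cursors c1@9 c2@9 c4@9 c3@13, authorship 124124124.333
After op 7 (move_right): buffer="eeehhhtttveht" (len 13), cursors c1@10 c2@10 c4@10 c3@13, authorship 124124124.333
After op 8 (insert('x')): buffer="eeehhhtttvxxxehtx" (len 17), cursors c1@13 c2@13 c4@13 c3@17, authorship 124124124.1243333

Answer: 13 13 17 13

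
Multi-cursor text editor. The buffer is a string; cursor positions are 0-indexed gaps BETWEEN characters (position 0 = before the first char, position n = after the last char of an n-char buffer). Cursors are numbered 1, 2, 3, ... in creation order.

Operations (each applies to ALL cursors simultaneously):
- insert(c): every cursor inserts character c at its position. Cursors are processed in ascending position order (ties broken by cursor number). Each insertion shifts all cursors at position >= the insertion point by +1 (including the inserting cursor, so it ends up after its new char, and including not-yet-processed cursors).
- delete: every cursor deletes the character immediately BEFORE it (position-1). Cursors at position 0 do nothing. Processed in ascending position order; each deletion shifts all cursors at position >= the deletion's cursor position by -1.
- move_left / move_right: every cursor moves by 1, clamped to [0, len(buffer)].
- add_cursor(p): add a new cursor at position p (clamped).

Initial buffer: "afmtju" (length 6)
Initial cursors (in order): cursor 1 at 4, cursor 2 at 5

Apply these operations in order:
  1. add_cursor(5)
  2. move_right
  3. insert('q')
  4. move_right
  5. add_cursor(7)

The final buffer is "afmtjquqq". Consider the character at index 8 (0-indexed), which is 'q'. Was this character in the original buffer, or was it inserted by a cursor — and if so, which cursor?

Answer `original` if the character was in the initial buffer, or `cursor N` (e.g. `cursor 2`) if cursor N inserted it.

Answer: cursor 3

Derivation:
After op 1 (add_cursor(5)): buffer="afmtju" (len 6), cursors c1@4 c2@5 c3@5, authorship ......
After op 2 (move_right): buffer="afmtju" (len 6), cursors c1@5 c2@6 c3@6, authorship ......
After op 3 (insert('q')): buffer="afmtjquqq" (len 9), cursors c1@6 c2@9 c3@9, authorship .....1.23
After op 4 (move_right): buffer="afmtjquqq" (len 9), cursors c1@7 c2@9 c3@9, authorship .....1.23
After op 5 (add_cursor(7)): buffer="afmtjquqq" (len 9), cursors c1@7 c4@7 c2@9 c3@9, authorship .....1.23
Authorship (.=original, N=cursor N): . . . . . 1 . 2 3
Index 8: author = 3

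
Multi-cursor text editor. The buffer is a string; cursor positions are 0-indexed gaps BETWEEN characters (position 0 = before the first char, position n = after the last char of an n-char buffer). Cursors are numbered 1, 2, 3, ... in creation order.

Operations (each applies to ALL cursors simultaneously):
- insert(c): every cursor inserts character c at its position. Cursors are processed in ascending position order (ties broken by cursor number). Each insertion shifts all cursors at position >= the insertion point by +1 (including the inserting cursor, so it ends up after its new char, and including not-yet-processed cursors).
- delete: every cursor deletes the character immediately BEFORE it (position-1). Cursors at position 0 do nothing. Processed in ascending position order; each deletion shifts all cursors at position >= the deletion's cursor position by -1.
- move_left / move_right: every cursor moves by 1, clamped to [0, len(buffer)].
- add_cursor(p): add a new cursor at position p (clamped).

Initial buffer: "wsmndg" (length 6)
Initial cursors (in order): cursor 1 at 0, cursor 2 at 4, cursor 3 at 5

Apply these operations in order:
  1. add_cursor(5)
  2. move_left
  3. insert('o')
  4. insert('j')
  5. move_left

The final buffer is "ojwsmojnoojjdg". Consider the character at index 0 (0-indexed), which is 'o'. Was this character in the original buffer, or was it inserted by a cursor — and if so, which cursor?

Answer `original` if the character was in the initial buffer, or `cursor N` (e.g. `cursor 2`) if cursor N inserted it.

Answer: cursor 1

Derivation:
After op 1 (add_cursor(5)): buffer="wsmndg" (len 6), cursors c1@0 c2@4 c3@5 c4@5, authorship ......
After op 2 (move_left): buffer="wsmndg" (len 6), cursors c1@0 c2@3 c3@4 c4@4, authorship ......
After op 3 (insert('o')): buffer="owsmonoodg" (len 10), cursors c1@1 c2@5 c3@8 c4@8, authorship 1...2.34..
After op 4 (insert('j')): buffer="ojwsmojnoojjdg" (len 14), cursors c1@2 c2@7 c3@12 c4@12, authorship 11...22.3434..
After op 5 (move_left): buffer="ojwsmojnoojjdg" (len 14), cursors c1@1 c2@6 c3@11 c4@11, authorship 11...22.3434..
Authorship (.=original, N=cursor N): 1 1 . . . 2 2 . 3 4 3 4 . .
Index 0: author = 1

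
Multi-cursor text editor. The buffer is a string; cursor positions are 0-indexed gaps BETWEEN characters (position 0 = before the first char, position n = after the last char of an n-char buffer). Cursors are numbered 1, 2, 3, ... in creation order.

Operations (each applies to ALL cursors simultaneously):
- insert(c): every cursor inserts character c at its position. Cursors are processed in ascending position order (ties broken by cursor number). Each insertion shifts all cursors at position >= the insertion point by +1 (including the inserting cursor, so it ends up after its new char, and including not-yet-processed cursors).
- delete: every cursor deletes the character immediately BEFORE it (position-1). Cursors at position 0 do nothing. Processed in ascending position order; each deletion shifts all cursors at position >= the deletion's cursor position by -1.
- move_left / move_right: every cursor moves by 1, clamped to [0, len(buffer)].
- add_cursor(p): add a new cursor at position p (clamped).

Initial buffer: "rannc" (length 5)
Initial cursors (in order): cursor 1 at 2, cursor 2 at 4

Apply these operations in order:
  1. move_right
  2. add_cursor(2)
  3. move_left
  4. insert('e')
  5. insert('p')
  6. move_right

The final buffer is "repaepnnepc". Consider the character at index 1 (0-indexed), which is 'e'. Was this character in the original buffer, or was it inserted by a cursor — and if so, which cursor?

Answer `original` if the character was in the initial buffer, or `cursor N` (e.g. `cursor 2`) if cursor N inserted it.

After op 1 (move_right): buffer="rannc" (len 5), cursors c1@3 c2@5, authorship .....
After op 2 (add_cursor(2)): buffer="rannc" (len 5), cursors c3@2 c1@3 c2@5, authorship .....
After op 3 (move_left): buffer="rannc" (len 5), cursors c3@1 c1@2 c2@4, authorship .....
After op 4 (insert('e')): buffer="reaennec" (len 8), cursors c3@2 c1@4 c2@7, authorship .3.1..2.
After op 5 (insert('p')): buffer="repaepnnepc" (len 11), cursors c3@3 c1@6 c2@10, authorship .33.11..22.
After op 6 (move_right): buffer="repaepnnepc" (len 11), cursors c3@4 c1@7 c2@11, authorship .33.11..22.
Authorship (.=original, N=cursor N): . 3 3 . 1 1 . . 2 2 .
Index 1: author = 3

Answer: cursor 3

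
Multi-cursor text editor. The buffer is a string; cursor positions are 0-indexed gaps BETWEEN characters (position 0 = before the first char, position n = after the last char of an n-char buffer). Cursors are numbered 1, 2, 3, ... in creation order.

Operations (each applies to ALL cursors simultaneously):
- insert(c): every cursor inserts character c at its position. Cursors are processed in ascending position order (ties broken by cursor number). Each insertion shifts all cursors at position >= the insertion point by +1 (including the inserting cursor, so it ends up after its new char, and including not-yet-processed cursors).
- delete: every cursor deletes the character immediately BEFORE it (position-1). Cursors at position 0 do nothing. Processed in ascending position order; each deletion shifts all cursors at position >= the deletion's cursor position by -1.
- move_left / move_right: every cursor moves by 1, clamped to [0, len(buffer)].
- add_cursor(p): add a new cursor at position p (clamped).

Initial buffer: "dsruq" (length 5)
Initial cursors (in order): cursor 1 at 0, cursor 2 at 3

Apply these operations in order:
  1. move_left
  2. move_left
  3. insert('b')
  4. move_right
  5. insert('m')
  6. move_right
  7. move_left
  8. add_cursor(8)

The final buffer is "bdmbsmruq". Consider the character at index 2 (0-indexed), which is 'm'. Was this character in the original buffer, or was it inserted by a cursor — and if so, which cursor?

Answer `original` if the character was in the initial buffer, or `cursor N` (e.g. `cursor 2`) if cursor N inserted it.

Answer: cursor 1

Derivation:
After op 1 (move_left): buffer="dsruq" (len 5), cursors c1@0 c2@2, authorship .....
After op 2 (move_left): buffer="dsruq" (len 5), cursors c1@0 c2@1, authorship .....
After op 3 (insert('b')): buffer="bdbsruq" (len 7), cursors c1@1 c2@3, authorship 1.2....
After op 4 (move_right): buffer="bdbsruq" (len 7), cursors c1@2 c2@4, authorship 1.2....
After op 5 (insert('m')): buffer="bdmbsmruq" (len 9), cursors c1@3 c2@6, authorship 1.12.2...
After op 6 (move_right): buffer="bdmbsmruq" (len 9), cursors c1@4 c2@7, authorship 1.12.2...
After op 7 (move_left): buffer="bdmbsmruq" (len 9), cursors c1@3 c2@6, authorship 1.12.2...
After op 8 (add_cursor(8)): buffer="bdmbsmruq" (len 9), cursors c1@3 c2@6 c3@8, authorship 1.12.2...
Authorship (.=original, N=cursor N): 1 . 1 2 . 2 . . .
Index 2: author = 1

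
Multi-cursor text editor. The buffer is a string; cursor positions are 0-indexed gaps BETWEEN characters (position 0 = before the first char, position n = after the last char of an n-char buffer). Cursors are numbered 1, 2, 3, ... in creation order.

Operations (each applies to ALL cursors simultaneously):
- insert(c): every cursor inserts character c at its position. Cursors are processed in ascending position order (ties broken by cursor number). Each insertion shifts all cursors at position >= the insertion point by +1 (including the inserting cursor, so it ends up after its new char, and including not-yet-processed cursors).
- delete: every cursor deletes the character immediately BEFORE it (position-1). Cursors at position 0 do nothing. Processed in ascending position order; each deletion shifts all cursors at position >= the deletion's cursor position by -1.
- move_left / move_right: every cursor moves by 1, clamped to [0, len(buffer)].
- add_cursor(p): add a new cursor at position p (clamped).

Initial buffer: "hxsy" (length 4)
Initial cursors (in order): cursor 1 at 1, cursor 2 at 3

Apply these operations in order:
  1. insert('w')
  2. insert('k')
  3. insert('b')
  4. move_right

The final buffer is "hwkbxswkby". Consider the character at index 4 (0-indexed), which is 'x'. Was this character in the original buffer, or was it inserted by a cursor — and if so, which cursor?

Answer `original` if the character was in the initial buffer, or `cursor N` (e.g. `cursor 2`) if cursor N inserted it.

After op 1 (insert('w')): buffer="hwxswy" (len 6), cursors c1@2 c2@5, authorship .1..2.
After op 2 (insert('k')): buffer="hwkxswky" (len 8), cursors c1@3 c2@7, authorship .11..22.
After op 3 (insert('b')): buffer="hwkbxswkby" (len 10), cursors c1@4 c2@9, authorship .111..222.
After op 4 (move_right): buffer="hwkbxswkby" (len 10), cursors c1@5 c2@10, authorship .111..222.
Authorship (.=original, N=cursor N): . 1 1 1 . . 2 2 2 .
Index 4: author = original

Answer: original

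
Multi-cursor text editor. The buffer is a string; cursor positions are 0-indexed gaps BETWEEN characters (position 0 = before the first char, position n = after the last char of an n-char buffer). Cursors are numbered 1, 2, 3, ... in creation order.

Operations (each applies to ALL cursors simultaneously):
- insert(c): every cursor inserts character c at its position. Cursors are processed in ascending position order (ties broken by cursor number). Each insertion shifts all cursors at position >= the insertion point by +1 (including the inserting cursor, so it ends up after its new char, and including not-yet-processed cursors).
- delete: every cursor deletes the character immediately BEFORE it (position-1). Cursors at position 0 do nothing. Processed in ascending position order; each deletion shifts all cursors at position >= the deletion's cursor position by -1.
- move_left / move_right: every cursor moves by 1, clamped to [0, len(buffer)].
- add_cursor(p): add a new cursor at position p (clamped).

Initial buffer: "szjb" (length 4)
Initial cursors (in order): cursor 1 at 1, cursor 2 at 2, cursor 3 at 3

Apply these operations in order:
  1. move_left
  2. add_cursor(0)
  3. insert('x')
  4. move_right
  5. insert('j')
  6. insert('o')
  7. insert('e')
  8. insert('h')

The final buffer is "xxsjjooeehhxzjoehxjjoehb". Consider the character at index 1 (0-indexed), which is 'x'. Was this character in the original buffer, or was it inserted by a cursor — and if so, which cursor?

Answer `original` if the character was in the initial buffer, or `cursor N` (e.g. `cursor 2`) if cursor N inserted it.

Answer: cursor 4

Derivation:
After op 1 (move_left): buffer="szjb" (len 4), cursors c1@0 c2@1 c3@2, authorship ....
After op 2 (add_cursor(0)): buffer="szjb" (len 4), cursors c1@0 c4@0 c2@1 c3@2, authorship ....
After op 3 (insert('x')): buffer="xxsxzxjb" (len 8), cursors c1@2 c4@2 c2@4 c3@6, authorship 14.2.3..
After op 4 (move_right): buffer="xxsxzxjb" (len 8), cursors c1@3 c4@3 c2@5 c3@7, authorship 14.2.3..
After op 5 (insert('j')): buffer="xxsjjxzjxjjb" (len 12), cursors c1@5 c4@5 c2@8 c3@11, authorship 14.142.23.3.
After op 6 (insert('o')): buffer="xxsjjooxzjoxjjob" (len 16), cursors c1@7 c4@7 c2@11 c3@15, authorship 14.14142.223.33.
After op 7 (insert('e')): buffer="xxsjjooeexzjoexjjoeb" (len 20), cursors c1@9 c4@9 c2@14 c3@19, authorship 14.1414142.2223.333.
After op 8 (insert('h')): buffer="xxsjjooeehhxzjoehxjjoehb" (len 24), cursors c1@11 c4@11 c2@17 c3@23, authorship 14.141414142.22223.3333.
Authorship (.=original, N=cursor N): 1 4 . 1 4 1 4 1 4 1 4 2 . 2 2 2 2 3 . 3 3 3 3 .
Index 1: author = 4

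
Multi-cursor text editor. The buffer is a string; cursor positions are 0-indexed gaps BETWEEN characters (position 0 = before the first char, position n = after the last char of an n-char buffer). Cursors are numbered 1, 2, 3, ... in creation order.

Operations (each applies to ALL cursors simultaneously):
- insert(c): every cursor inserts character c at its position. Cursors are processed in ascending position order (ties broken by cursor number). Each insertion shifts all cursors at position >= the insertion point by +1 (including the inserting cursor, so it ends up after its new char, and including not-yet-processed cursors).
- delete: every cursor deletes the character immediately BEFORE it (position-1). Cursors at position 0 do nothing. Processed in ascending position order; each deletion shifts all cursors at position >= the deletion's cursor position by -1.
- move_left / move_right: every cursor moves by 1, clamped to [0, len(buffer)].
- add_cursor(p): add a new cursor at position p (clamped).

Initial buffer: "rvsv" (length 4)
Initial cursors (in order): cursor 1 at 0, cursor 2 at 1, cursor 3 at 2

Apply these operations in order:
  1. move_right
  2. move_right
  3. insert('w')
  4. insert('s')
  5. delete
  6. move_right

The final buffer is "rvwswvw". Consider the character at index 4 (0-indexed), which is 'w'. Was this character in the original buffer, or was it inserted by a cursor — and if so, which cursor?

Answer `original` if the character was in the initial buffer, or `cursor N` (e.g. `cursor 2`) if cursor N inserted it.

After op 1 (move_right): buffer="rvsv" (len 4), cursors c1@1 c2@2 c3@3, authorship ....
After op 2 (move_right): buffer="rvsv" (len 4), cursors c1@2 c2@3 c3@4, authorship ....
After op 3 (insert('w')): buffer="rvwswvw" (len 7), cursors c1@3 c2@5 c3@7, authorship ..1.2.3
After op 4 (insert('s')): buffer="rvwsswsvws" (len 10), cursors c1@4 c2@7 c3@10, authorship ..11.22.33
After op 5 (delete): buffer="rvwswvw" (len 7), cursors c1@3 c2@5 c3@7, authorship ..1.2.3
After op 6 (move_right): buffer="rvwswvw" (len 7), cursors c1@4 c2@6 c3@7, authorship ..1.2.3
Authorship (.=original, N=cursor N): . . 1 . 2 . 3
Index 4: author = 2

Answer: cursor 2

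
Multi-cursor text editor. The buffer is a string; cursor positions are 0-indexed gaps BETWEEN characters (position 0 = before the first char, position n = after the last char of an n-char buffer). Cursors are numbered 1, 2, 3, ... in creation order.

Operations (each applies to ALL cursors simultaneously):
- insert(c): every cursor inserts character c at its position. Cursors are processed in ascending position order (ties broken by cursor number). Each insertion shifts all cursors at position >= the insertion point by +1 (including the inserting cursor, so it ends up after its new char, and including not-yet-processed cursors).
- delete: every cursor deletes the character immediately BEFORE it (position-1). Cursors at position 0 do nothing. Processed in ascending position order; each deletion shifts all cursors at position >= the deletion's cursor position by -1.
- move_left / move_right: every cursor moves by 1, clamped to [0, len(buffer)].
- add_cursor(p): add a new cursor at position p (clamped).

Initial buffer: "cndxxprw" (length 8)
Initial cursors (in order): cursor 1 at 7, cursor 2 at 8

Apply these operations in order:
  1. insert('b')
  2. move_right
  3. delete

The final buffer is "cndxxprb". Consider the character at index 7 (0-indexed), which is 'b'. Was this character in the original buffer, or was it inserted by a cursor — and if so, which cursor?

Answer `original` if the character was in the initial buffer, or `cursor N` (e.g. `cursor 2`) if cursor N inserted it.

After op 1 (insert('b')): buffer="cndxxprbwb" (len 10), cursors c1@8 c2@10, authorship .......1.2
After op 2 (move_right): buffer="cndxxprbwb" (len 10), cursors c1@9 c2@10, authorship .......1.2
After op 3 (delete): buffer="cndxxprb" (len 8), cursors c1@8 c2@8, authorship .......1
Authorship (.=original, N=cursor N): . . . . . . . 1
Index 7: author = 1

Answer: cursor 1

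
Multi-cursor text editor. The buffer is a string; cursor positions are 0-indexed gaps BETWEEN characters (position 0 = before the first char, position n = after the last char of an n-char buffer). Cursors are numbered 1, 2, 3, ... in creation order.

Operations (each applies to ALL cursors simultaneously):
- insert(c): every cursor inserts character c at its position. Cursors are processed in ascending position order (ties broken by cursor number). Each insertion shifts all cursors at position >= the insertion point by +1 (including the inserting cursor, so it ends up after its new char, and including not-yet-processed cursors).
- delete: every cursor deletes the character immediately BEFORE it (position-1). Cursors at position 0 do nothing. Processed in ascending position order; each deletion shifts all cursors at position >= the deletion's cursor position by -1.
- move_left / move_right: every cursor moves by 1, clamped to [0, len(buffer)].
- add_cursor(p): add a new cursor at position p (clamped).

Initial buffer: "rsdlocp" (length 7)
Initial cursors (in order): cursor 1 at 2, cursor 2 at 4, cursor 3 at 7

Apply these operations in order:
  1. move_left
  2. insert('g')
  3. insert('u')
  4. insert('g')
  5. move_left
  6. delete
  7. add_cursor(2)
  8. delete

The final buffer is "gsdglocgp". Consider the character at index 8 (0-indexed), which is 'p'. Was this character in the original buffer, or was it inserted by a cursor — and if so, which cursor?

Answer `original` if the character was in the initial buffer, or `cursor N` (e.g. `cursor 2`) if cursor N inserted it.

Answer: original

Derivation:
After op 1 (move_left): buffer="rsdlocp" (len 7), cursors c1@1 c2@3 c3@6, authorship .......
After op 2 (insert('g')): buffer="rgsdglocgp" (len 10), cursors c1@2 c2@5 c3@9, authorship .1..2...3.
After op 3 (insert('u')): buffer="rgusdgulocgup" (len 13), cursors c1@3 c2@7 c3@12, authorship .11..22...33.
After op 4 (insert('g')): buffer="rgugsdguglocgugp" (len 16), cursors c1@4 c2@9 c3@15, authorship .111..222...333.
After op 5 (move_left): buffer="rgugsdguglocgugp" (len 16), cursors c1@3 c2@8 c3@14, authorship .111..222...333.
After op 6 (delete): buffer="rggsdgglocggp" (len 13), cursors c1@2 c2@6 c3@11, authorship .11..22...33.
After op 7 (add_cursor(2)): buffer="rggsdgglocggp" (len 13), cursors c1@2 c4@2 c2@6 c3@11, authorship .11..22...33.
After op 8 (delete): buffer="gsdglocgp" (len 9), cursors c1@0 c4@0 c2@3 c3@7, authorship 1..2...3.
Authorship (.=original, N=cursor N): 1 . . 2 . . . 3 .
Index 8: author = original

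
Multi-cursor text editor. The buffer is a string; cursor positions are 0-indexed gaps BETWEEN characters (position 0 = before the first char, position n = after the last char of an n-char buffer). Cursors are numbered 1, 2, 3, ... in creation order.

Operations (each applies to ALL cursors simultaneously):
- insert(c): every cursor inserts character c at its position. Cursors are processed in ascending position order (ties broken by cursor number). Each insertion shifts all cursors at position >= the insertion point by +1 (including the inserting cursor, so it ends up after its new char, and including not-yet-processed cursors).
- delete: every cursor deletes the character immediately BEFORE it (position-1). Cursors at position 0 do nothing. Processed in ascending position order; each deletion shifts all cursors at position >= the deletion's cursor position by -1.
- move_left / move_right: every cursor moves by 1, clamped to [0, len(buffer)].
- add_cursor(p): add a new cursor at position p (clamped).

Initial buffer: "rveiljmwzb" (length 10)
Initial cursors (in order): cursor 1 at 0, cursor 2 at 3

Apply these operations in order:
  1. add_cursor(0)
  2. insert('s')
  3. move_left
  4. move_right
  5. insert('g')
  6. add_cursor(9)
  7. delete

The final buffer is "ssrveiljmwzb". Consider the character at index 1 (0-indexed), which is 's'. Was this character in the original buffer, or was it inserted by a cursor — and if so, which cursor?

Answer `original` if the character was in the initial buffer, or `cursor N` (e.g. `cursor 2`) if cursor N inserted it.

After op 1 (add_cursor(0)): buffer="rveiljmwzb" (len 10), cursors c1@0 c3@0 c2@3, authorship ..........
After op 2 (insert('s')): buffer="ssrvesiljmwzb" (len 13), cursors c1@2 c3@2 c2@6, authorship 13...2.......
After op 3 (move_left): buffer="ssrvesiljmwzb" (len 13), cursors c1@1 c3@1 c2@5, authorship 13...2.......
After op 4 (move_right): buffer="ssrvesiljmwzb" (len 13), cursors c1@2 c3@2 c2@6, authorship 13...2.......
After op 5 (insert('g')): buffer="ssggrvesgiljmwzb" (len 16), cursors c1@4 c3@4 c2@9, authorship 1313...22.......
After op 6 (add_cursor(9)): buffer="ssggrvesgiljmwzb" (len 16), cursors c1@4 c3@4 c2@9 c4@9, authorship 1313...22.......
After op 7 (delete): buffer="ssrveiljmwzb" (len 12), cursors c1@2 c3@2 c2@5 c4@5, authorship 13..........
Authorship (.=original, N=cursor N): 1 3 . . . . . . . . . .
Index 1: author = 3

Answer: cursor 3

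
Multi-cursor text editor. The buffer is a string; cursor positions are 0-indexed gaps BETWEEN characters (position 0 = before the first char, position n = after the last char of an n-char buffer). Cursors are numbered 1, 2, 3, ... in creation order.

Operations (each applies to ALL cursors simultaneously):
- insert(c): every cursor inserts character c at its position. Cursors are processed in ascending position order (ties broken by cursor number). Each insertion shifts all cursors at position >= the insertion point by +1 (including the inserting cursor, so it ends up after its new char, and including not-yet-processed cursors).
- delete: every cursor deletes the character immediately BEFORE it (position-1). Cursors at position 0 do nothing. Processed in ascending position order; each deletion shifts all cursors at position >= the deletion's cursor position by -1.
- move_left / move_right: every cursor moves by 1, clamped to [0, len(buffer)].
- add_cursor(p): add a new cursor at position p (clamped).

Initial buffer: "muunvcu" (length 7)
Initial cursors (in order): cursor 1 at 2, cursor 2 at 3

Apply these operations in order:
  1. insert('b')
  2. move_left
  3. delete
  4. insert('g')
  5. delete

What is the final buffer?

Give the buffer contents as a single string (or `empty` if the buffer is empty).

Answer: mbbnvcu

Derivation:
After op 1 (insert('b')): buffer="mububnvcu" (len 9), cursors c1@3 c2@5, authorship ..1.2....
After op 2 (move_left): buffer="mububnvcu" (len 9), cursors c1@2 c2@4, authorship ..1.2....
After op 3 (delete): buffer="mbbnvcu" (len 7), cursors c1@1 c2@2, authorship .12....
After op 4 (insert('g')): buffer="mgbgbnvcu" (len 9), cursors c1@2 c2@4, authorship .1122....
After op 5 (delete): buffer="mbbnvcu" (len 7), cursors c1@1 c2@2, authorship .12....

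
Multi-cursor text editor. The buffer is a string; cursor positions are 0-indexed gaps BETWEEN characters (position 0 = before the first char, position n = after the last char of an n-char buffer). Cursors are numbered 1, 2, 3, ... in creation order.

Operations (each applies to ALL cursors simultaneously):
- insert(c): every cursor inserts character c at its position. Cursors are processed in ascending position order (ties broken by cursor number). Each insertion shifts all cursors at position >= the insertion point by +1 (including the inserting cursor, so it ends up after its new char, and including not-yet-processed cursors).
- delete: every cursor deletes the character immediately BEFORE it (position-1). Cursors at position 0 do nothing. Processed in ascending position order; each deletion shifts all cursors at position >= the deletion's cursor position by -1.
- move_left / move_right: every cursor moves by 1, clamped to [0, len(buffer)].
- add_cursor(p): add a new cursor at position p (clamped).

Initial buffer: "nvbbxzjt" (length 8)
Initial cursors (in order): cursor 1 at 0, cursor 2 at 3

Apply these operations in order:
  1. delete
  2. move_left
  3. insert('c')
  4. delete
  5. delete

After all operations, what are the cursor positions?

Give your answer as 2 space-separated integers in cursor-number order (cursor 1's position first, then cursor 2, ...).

Answer: 0 0

Derivation:
After op 1 (delete): buffer="nvbxzjt" (len 7), cursors c1@0 c2@2, authorship .......
After op 2 (move_left): buffer="nvbxzjt" (len 7), cursors c1@0 c2@1, authorship .......
After op 3 (insert('c')): buffer="cncvbxzjt" (len 9), cursors c1@1 c2@3, authorship 1.2......
After op 4 (delete): buffer="nvbxzjt" (len 7), cursors c1@0 c2@1, authorship .......
After op 5 (delete): buffer="vbxzjt" (len 6), cursors c1@0 c2@0, authorship ......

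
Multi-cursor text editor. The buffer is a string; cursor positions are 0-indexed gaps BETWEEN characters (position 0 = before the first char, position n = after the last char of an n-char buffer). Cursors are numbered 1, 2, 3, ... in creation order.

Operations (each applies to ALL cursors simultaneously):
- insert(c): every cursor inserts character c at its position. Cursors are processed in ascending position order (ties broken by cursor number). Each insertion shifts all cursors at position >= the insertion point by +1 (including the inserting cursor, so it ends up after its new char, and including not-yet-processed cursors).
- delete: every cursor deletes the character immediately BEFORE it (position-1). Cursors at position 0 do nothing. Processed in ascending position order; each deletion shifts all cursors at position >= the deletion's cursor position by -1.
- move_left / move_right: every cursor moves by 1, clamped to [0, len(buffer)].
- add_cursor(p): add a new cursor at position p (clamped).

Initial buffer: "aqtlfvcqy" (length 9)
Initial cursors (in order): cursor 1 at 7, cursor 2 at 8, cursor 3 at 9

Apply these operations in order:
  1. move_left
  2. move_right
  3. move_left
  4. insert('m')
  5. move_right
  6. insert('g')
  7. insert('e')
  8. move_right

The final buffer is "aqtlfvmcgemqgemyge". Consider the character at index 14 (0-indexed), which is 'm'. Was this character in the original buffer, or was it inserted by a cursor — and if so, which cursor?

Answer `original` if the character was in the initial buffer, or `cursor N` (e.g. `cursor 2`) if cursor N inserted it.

After op 1 (move_left): buffer="aqtlfvcqy" (len 9), cursors c1@6 c2@7 c3@8, authorship .........
After op 2 (move_right): buffer="aqtlfvcqy" (len 9), cursors c1@7 c2@8 c3@9, authorship .........
After op 3 (move_left): buffer="aqtlfvcqy" (len 9), cursors c1@6 c2@7 c3@8, authorship .........
After op 4 (insert('m')): buffer="aqtlfvmcmqmy" (len 12), cursors c1@7 c2@9 c3@11, authorship ......1.2.3.
After op 5 (move_right): buffer="aqtlfvmcmqmy" (len 12), cursors c1@8 c2@10 c3@12, authorship ......1.2.3.
After op 6 (insert('g')): buffer="aqtlfvmcgmqgmyg" (len 15), cursors c1@9 c2@12 c3@15, authorship ......1.12.23.3
After op 7 (insert('e')): buffer="aqtlfvmcgemqgemyge" (len 18), cursors c1@10 c2@14 c3@18, authorship ......1.112.223.33
After op 8 (move_right): buffer="aqtlfvmcgemqgemyge" (len 18), cursors c1@11 c2@15 c3@18, authorship ......1.112.223.33
Authorship (.=original, N=cursor N): . . . . . . 1 . 1 1 2 . 2 2 3 . 3 3
Index 14: author = 3

Answer: cursor 3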